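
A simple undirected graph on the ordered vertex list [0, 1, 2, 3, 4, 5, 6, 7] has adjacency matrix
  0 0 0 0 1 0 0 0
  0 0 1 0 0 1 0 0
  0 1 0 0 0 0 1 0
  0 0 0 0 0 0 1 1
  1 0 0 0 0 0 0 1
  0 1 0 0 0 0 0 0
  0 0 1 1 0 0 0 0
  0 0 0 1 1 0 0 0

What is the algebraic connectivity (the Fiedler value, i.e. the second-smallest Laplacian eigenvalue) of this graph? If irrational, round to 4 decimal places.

Each diagonal entry of L is the vertex degree and each off-diagonal entry is -1 where an edge is present, 0 otherwise; in the order [0, 1, 2, 3, 4, 5, 6, 7] the diagonal is [1, 2, 2, 2, 2, 1, 2, 2]. Computing the eigenvalues of L and sorting gives [0, 0.1522, 0.5858, 1.2346, 2, 2.7654, 3.4142, 3.8478]. The Fiedler value lambda_2 = 0.1522 is strictly positive, so the graph is connected. The eigenvalues sum to 14, which equals trace(L) = 2|E|. By the matrix-tree theorem the graph has (1/8) * product of the nonzero eigenvalues = 1 spanning tree.

0.1522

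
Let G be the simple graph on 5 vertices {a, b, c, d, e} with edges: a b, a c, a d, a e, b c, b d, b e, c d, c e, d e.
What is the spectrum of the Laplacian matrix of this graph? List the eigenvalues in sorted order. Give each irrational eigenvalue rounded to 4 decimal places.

With the vertex order [a, b, c, d, e], the degrees are [4, 4, 4, 4, 4], giving D = diag(4, 4, 4, 4, 4) and L = D - A. Since every row of L sums to 0, the all-ones vector is in the kernel and 0 is an eigenvalue.

[0, 5, 5, 5, 5]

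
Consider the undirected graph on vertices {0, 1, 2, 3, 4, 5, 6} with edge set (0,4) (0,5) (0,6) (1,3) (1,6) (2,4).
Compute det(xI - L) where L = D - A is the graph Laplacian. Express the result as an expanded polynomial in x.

With the vertex order [0, 1, 2, 3, 4, 5, 6], the degrees are [3, 2, 1, 1, 2, 1, 2], giving D = diag(3, 2, 1, 1, 2, 1, 2) and L = D - A. Computing det(xI - L) by cofactor expansion (or equivalently via sum-over-permutations) gives x^7 - 12x^6 + 54x^5 - 114x^4 + 115x^3 - 50x^2 + 7x. Since p(0) = det(-L) = 0, x divides p(x).

x^7 - 12x^6 + 54x^5 - 114x^4 + 115x^3 - 50x^2 + 7x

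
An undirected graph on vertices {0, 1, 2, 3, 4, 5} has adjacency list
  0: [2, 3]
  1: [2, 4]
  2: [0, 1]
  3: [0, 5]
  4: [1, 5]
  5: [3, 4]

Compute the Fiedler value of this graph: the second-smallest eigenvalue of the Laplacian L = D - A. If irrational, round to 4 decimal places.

Reading degrees in the order [0, 1, 2, 3, 4, 5] gives [2, 2, 2, 2, 2, 2]; set D = diag(2, 2, 2, 2, 2, 2) and form L = D - A. The smallest Laplacian eigenvalue is always 0. The next one, lambda_2 = 1, measures how hard the graph is to disconnect: larger values mean better connectivity. There is one zero in the spectrum, matching the 1 component. By the matrix-tree theorem the graph has (1/6) * product of the nonzero eigenvalues = 6 spanning trees.

1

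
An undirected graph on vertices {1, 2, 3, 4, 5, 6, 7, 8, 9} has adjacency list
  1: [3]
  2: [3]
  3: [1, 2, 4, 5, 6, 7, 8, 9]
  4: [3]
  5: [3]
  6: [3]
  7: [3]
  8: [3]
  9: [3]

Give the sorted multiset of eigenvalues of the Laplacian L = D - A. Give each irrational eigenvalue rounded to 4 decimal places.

Each diagonal entry of L is the vertex degree and each off-diagonal entry is -1 where an edge is present, 0 otherwise; in the order [1, 2, 3, 4, 5, 6, 7, 8, 9] the diagonal is [1, 1, 8, 1, 1, 1, 1, 1, 1]. The multiplicity of 0 as a Laplacian eigenvalue equals the number of connected components. There is one zero in the spectrum, matching the 1 component. By the matrix-tree theorem the graph has (1/9) * product of the nonzero eigenvalues = 1 spanning tree.

[0, 1, 1, 1, 1, 1, 1, 1, 9]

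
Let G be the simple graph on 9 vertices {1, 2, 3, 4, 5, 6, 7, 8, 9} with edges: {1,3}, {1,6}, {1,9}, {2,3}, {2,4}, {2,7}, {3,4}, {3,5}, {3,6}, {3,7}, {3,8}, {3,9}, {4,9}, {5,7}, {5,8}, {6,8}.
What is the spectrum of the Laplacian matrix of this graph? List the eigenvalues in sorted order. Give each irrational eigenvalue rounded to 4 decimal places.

[0, 1.5858, 1.5858, 3, 3, 4.4142, 4.4142, 5, 9]

Each diagonal entry of L is the vertex degree and each off-diagonal entry is -1 where an edge is present, 0 otherwise; in the order [1, 2, 3, 4, 5, 6, 7, 8, 9] the diagonal is [3, 3, 8, 3, 3, 3, 3, 3, 3]. Since every row of L sums to 0, the all-ones vector is in the kernel and 0 is an eigenvalue.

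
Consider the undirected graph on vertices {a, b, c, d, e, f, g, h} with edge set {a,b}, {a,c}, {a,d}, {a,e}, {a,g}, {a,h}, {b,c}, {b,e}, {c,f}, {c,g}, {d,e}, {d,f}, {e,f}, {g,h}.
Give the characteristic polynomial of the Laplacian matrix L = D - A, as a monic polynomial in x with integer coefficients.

With the vertex order [a, b, c, d, e, f, g, h], the degrees are [6, 3, 4, 3, 4, 3, 3, 2], giving D = diag(6, 3, 4, 3, 4, 3, 3, 2) and L = D - A. Computing det(xI - L) by cofactor expansion (or equivalently via sum-over-permutations) gives x^8 - 28x^7 + 324x^6 - 2004x^5 + 7133x^4 - 14544x^3 + 15619x^2 - 6736x. The constant term is 0 because L is singular (the all-ones vector lies in its kernel). The largest eigenvalue, 7.1892, is at most the vertex count 8.

x^8 - 28x^7 + 324x^6 - 2004x^5 + 7133x^4 - 14544x^3 + 15619x^2 - 6736x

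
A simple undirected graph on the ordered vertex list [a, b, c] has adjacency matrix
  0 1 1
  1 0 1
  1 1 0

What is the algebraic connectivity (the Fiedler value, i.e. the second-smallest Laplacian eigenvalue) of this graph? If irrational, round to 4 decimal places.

3

With the vertex order [a, b, c], the degrees are [2, 2, 2], giving D = diag(2, 2, 2) and L = D - A. The sorted Laplacian eigenvalues are [0, 3, 3]; the algebraic connectivity is the second entry, 3. The largest eigenvalue, 3, is at most the vertex count 3. By the matrix-tree theorem the graph has (1/3) * product of the nonzero eigenvalues = 3 spanning trees.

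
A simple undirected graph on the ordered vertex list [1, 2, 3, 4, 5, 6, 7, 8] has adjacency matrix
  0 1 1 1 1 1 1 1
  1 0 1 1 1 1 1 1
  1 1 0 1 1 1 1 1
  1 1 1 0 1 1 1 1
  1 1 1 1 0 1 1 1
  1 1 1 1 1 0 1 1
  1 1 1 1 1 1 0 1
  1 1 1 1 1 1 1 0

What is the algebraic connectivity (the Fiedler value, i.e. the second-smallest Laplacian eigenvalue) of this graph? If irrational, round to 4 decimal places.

8

With the vertex order [1, 2, 3, 4, 5, 6, 7, 8], the degrees are [7, 7, 7, 7, 7, 7, 7, 7], giving D = diag(7, 7, 7, 7, 7, 7, 7, 7) and L = D - A. The sorted Laplacian eigenvalues are [0, 8, 8, 8, 8, 8, 8, 8]; the algebraic connectivity is the second entry, 8.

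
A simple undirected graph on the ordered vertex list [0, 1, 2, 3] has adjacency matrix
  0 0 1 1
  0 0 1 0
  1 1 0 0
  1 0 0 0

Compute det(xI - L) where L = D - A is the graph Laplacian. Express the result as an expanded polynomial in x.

x^4 - 6x^3 + 10x^2 - 4x

Reading degrees in the order [0, 1, 2, 3] gives [2, 1, 2, 1]; set D = diag(2, 1, 2, 1) and form L = D - A. Computing det(xI - L) by cofactor expansion (or equivalently via sum-over-permutations) gives x^4 - 6x^3 + 10x^2 - 4x. The coefficient of x^3 equals -trace(L) = -6, matching the sum of degrees. There is one zero in the spectrum, matching the 1 component. By the matrix-tree theorem the graph has (1/4) * product of the nonzero eigenvalues = 1 spanning tree.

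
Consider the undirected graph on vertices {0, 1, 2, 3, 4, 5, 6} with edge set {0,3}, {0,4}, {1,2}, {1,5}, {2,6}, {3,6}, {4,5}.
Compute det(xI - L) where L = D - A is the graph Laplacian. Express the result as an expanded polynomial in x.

x^7 - 14x^6 + 77x^5 - 210x^4 + 294x^3 - 196x^2 + 49x

Reading degrees in the order [0, 1, 2, 3, 4, 5, 6] gives [2, 2, 2, 2, 2, 2, 2]; set D = diag(2, 2, 2, 2, 2, 2, 2) and form L = D - A. Computing det(xI - L) by cofactor expansion (or equivalently via sum-over-permutations) gives x^7 - 14x^6 + 77x^5 - 210x^4 + 294x^3 - 196x^2 + 49x. Since p(0) = det(-L) = 0, x divides p(x).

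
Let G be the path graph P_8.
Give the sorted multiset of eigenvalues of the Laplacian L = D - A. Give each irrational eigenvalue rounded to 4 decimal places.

The graph has 8 vertices and degree multiset [2, 2, 2, 2, 2, 2, 1, 1]; D is the diagonal matrix of degrees and L = D - A. Since every row of L sums to 0, the all-ones vector is in the kernel and 0 is an eigenvalue. The eigenvalues sum to 14, which equals trace(L) = 2|E|. By the matrix-tree theorem the graph has (1/8) * product of the nonzero eigenvalues = 1 spanning tree.

[0, 0.1522, 0.5858, 1.2346, 2, 2.7654, 3.4142, 3.8478]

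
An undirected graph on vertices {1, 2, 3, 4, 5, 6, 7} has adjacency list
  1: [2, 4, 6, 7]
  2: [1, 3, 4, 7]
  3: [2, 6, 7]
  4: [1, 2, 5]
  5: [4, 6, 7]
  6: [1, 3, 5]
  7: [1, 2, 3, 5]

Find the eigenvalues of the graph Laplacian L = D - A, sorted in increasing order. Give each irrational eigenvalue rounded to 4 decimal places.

Each diagonal entry of L is the vertex degree and each off-diagonal entry is -1 where an edge is present, 0 otherwise; in the order [1, 2, 3, 4, 5, 6, 7] the diagonal is [4, 4, 3, 3, 3, 3, 4]. L is symmetric positive semidefinite, so every eigenvalue is real and nonnegative. The single zero eigenvalue shows the graph is connected. The eigenvalues sum to 24, which equals trace(L) = 2|E|. The largest eigenvalue, 6.2143, is at most the vertex count 7.

[0, 2.3249, 2.5858, 3.4608, 4, 5.4142, 6.2143]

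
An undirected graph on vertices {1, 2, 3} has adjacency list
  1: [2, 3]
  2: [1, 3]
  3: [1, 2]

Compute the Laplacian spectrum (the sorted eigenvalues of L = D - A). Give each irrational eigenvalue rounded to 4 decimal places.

[0, 3, 3]

With the vertex order [1, 2, 3], the degrees are [2, 2, 2], giving D = diag(2, 2, 2) and L = D - A. Diagonalising L (or applying a numerical eigensolver to the 3x3 matrix) gives the spectrum above. The single zero eigenvalue shows the graph is connected.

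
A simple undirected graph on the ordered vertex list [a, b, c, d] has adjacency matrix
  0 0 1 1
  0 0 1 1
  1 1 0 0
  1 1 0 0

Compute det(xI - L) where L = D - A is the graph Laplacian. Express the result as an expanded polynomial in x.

x^4 - 8x^3 + 20x^2 - 16x

Each diagonal entry of L is the vertex degree and each off-diagonal entry is -1 where an edge is present, 0 otherwise; in the order [a, b, c, d] the diagonal is [2, 2, 2, 2]. Computing det(xI - L) by cofactor expansion (or equivalently via sum-over-permutations) gives x^4 - 8x^3 + 20x^2 - 16x. The coefficient of x^3 equals -trace(L) = -8, matching the sum of degrees. There is one zero in the spectrum, matching the 1 component. By the matrix-tree theorem the graph has (1/4) * product of the nonzero eigenvalues = 4 spanning trees.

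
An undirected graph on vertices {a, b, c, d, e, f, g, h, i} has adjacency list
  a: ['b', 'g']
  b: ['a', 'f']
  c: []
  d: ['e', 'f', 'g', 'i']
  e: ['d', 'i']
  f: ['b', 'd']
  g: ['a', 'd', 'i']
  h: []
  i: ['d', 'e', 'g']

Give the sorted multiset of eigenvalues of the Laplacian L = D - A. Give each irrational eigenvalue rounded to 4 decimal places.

[0, 0, 0, 0.8111, 1.5858, 2.5431, 3.4569, 4.4142, 5.1889]

Reading degrees in the order [a, b, c, d, e, f, g, h, i] gives [2, 2, 0, 4, 2, 2, 3, 0, 3]; set D = diag(2, 2, 0, 4, 2, 2, 3, 0, 3) and form L = D - A. The multiplicity of 0 as a Laplacian eigenvalue equals the number of connected components. The 3 zero eigenvalues correspond to the 3 connected components. The eigenvalues sum to 18, which equals trace(L) = 2|E|.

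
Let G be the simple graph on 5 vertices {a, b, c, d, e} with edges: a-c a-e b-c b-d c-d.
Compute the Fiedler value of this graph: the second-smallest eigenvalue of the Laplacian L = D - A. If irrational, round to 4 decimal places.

Each diagonal entry of L is the vertex degree and each off-diagonal entry is -1 where an edge is present, 0 otherwise; in the order [a, b, c, d, e] the diagonal is [2, 2, 3, 2, 1]. Computing the eigenvalues of L and sorting gives [0, 0.5188, 2.3111, 3, 4.1701]. The Fiedler value lambda_2 = 0.5188 is strictly positive, so the graph is connected.

0.5188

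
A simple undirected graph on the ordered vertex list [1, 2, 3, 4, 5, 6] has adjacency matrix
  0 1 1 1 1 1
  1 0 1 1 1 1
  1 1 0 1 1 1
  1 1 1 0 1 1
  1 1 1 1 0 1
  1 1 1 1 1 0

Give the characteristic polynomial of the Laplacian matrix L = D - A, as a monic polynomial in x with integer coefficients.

x^6 - 30x^5 + 360x^4 - 2160x^3 + 6480x^2 - 7776x

Each diagonal entry of L is the vertex degree and each off-diagonal entry is -1 where an edge is present, 0 otherwise; in the order [1, 2, 3, 4, 5, 6] the diagonal is [5, 5, 5, 5, 5, 5]. L has integer entries, so p(x) = det(xI - L) has integer coefficients. Expanding the determinant yields x^6 - 30x^5 + 360x^4 - 2160x^3 + 6480x^2 - 7776x. The coefficient of x^5 equals -trace(L) = -30, matching the sum of degrees. The eigenvalues sum to 30, which equals trace(L) = 2|E|. There is one zero in the spectrum, matching the 1 component.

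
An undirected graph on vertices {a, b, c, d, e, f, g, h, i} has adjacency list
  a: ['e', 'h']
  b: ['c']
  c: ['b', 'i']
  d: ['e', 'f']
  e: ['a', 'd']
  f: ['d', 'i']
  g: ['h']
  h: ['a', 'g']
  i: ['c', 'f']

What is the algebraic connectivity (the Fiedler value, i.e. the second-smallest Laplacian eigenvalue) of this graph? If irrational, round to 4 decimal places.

0.1206

Each diagonal entry of L is the vertex degree and each off-diagonal entry is -1 where an edge is present, 0 otherwise; in the order [a, b, c, d, e, f, g, h, i] the diagonal is [2, 1, 2, 2, 2, 2, 1, 2, 2]. The sorted Laplacian eigenvalues are [0, 0.1206, 0.4679, 1, 1.6527, 2.3473, 3, 3.5321, 3.8794]; the algebraic connectivity is the second entry, 0.1206. The eigenvalues sum to 16, which equals trace(L) = 2|E|. There is one zero in the spectrum, matching the 1 component.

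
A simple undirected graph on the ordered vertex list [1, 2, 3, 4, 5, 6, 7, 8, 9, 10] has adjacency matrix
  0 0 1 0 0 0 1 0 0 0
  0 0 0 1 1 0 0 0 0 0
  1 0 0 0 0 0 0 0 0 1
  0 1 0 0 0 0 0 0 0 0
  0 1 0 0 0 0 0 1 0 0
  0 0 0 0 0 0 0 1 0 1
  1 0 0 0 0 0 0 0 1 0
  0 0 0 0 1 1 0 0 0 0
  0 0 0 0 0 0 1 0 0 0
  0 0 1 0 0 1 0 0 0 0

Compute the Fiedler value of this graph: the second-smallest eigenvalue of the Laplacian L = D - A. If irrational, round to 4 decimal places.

0.0979

Each diagonal entry of L is the vertex degree and each off-diagonal entry is -1 where an edge is present, 0 otherwise; in the order [1, 2, 3, 4, 5, 6, 7, 8, 9, 10] the diagonal is [2, 2, 2, 1, 2, 2, 2, 2, 1, 2]. The smallest Laplacian eigenvalue is always 0. The next one, lambda_2 = 0.0979, measures how hard the graph is to disconnect: larger values mean better connectivity. The eigenvalues sum to 18, which equals trace(L) = 2|E|.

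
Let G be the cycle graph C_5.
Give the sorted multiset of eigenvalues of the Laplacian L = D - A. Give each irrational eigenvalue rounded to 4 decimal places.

[0, 1.3820, 1.3820, 3.6180, 3.6180]

The graph has 5 vertices and degree multiset [2, 2, 2, 2, 2]; D is the diagonal matrix of degrees and L = D - A. L is symmetric positive semidefinite, so every eigenvalue is real and nonnegative. By the matrix-tree theorem the graph has (1/5) * product of the nonzero eigenvalues = 5 spanning trees. The eigenvalues sum to 10, which equals trace(L) = 2|E|.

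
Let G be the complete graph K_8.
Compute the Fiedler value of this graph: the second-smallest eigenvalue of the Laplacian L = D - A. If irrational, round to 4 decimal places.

The graph has 8 vertices and degree multiset [7, 7, 7, 7, 7, 7, 7, 7]; D is the diagonal matrix of degrees and L = D - A. The smallest Laplacian eigenvalue is always 0. The next one, lambda_2 = 8, measures how hard the graph is to disconnect: larger values mean better connectivity. The eigenvalues sum to 56, which equals trace(L) = 2|E|.

8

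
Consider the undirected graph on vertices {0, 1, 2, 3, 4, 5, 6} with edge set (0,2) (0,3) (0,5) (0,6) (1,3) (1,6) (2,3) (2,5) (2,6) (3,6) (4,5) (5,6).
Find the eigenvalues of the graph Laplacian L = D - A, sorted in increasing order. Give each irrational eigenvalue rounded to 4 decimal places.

[0, 0.8353, 2.0736, 4.3285, 5, 5.6725, 6.0901]

Each diagonal entry of L is the vertex degree and each off-diagonal entry is -1 where an edge is present, 0 otherwise; in the order [0, 1, 2, 3, 4, 5, 6] the diagonal is [4, 2, 4, 4, 1, 4, 5]. Diagonalising L (or applying a numerical eigensolver to the 7x7 matrix) gives the spectrum above. The single zero eigenvalue shows the graph is connected.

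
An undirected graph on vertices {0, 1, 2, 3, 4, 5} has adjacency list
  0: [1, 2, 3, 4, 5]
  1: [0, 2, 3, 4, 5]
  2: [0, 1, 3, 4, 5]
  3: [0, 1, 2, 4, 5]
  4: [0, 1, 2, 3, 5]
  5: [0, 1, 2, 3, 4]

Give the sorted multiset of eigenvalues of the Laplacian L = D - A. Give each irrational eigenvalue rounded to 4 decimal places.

[0, 6, 6, 6, 6, 6]

Reading degrees in the order [0, 1, 2, 3, 4, 5] gives [5, 5, 5, 5, 5, 5]; set D = diag(5, 5, 5, 5, 5, 5) and form L = D - A. Since every row of L sums to 0, the all-ones vector is in the kernel and 0 is an eigenvalue. The single zero eigenvalue shows the graph is connected. By the matrix-tree theorem the graph has (1/6) * product of the nonzero eigenvalues = 1296 spanning trees. There is one zero in the spectrum, matching the 1 component.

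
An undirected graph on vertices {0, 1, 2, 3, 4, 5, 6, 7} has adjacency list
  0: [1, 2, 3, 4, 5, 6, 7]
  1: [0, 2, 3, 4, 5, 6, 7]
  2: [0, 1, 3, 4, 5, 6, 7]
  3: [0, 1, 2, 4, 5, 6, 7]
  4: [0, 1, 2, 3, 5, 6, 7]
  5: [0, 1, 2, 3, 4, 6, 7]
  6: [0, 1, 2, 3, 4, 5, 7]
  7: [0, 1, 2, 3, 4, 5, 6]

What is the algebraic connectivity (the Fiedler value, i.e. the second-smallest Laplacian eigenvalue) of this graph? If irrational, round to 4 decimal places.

8

Reading degrees in the order [0, 1, 2, 3, 4, 5, 6, 7] gives [7, 7, 7, 7, 7, 7, 7, 7]; set D = diag(7, 7, 7, 7, 7, 7, 7, 7) and form L = D - A. Computing the eigenvalues of L and sorting gives [0, 8, 8, 8, 8, 8, 8, 8]. The Fiedler value lambda_2 = 8 is strictly positive, so the graph is connected. By the matrix-tree theorem the graph has (1/8) * product of the nonzero eigenvalues = 262144 spanning trees.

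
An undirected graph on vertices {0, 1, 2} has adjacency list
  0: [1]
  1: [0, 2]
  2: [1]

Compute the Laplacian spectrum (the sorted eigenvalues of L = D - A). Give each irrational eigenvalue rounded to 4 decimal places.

[0, 1, 3]

Reading degrees in the order [0, 1, 2] gives [1, 2, 1]; set D = diag(1, 2, 1) and form L = D - A. Diagonalising L (or applying a numerical eigensolver to the 3x3 matrix) gives the spectrum above. The single zero eigenvalue shows the graph is connected. The largest eigenvalue, 3, is at most the vertex count 3.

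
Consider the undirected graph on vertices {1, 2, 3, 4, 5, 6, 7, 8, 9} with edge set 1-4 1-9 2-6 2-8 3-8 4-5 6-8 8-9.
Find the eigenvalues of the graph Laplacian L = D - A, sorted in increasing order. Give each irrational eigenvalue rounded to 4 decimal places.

Reading degrees in the order [1, 2, 3, 4, 5, 6, 7, 8, 9] gives [2, 2, 1, 2, 1, 2, 0, 4, 2]; set D = diag(2, 2, 1, 2, 1, 2, 0, 4, 2) and form L = D - A. Since every row of L sums to 0, the all-ones vector is in the kernel and 0 is an eigenvalue. The 2 zero eigenvalues correspond to the 2 connected components. The eigenvalues sum to 16, which equals trace(L) = 2|E|.

[0, 0, 0.2023, 1, 1, 2.2472, 3, 3.4527, 5.0979]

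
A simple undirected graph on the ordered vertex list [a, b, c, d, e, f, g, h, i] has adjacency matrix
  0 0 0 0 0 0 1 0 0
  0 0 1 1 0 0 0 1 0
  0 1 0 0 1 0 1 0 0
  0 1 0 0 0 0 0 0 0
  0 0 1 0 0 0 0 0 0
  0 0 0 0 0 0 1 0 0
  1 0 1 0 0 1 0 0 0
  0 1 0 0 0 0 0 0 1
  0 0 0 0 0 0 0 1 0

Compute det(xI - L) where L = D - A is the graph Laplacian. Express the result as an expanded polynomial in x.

Each diagonal entry of L is the vertex degree and each off-diagonal entry is -1 where an edge is present, 0 otherwise; in the order [a, b, c, d, e, f, g, h, i] the diagonal is [1, 3, 3, 1, 1, 1, 3, 2, 1]. Computing det(xI - L) by cofactor expansion (or equivalently via sum-over-permutations) gives x^9 - 16x^8 + 102x^7 - 334x^6 + 606x^5 - 616x^4 + 340x^3 - 92x^2 + 9x. Since p(0) = det(-L) = 0, x divides p(x).

x^9 - 16x^8 + 102x^7 - 334x^6 + 606x^5 - 616x^4 + 340x^3 - 92x^2 + 9x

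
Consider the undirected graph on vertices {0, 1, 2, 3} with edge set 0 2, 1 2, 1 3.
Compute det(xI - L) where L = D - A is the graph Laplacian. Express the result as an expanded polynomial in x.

x^4 - 6x^3 + 10x^2 - 4x

With the vertex order [0, 1, 2, 3], the degrees are [1, 2, 2, 1], giving D = diag(1, 2, 2, 1) and L = D - A. L has integer entries, so p(x) = det(xI - L) has integer coefficients. Expanding the determinant yields x^4 - 6x^3 + 10x^2 - 4x. The constant term is 0 because L is singular (the all-ones vector lies in its kernel). The eigenvalues sum to 6, which equals trace(L) = 2|E|. By the matrix-tree theorem the graph has (1/4) * product of the nonzero eigenvalues = 1 spanning tree.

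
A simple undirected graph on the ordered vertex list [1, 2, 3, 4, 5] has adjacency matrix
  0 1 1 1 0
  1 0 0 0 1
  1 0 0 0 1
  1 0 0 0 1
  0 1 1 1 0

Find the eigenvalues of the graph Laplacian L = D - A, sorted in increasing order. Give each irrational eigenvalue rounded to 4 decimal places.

[0, 2, 2, 3, 5]

With the vertex order [1, 2, 3, 4, 5], the degrees are [3, 2, 2, 2, 3], giving D = diag(3, 2, 2, 2, 3) and L = D - A. L is symmetric positive semidefinite, so every eigenvalue is real and nonnegative. The largest eigenvalue, 5, is at most the vertex count 5.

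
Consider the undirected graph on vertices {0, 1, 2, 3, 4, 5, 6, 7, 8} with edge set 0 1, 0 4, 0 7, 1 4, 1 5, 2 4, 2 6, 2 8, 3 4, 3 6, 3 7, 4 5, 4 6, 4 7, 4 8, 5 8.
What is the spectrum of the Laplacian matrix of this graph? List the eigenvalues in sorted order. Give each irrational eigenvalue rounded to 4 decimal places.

[0, 1.5858, 1.5858, 3, 3, 4.4142, 4.4142, 5, 9]

With the vertex order [0, 1, 2, 3, 4, 5, 6, 7, 8], the degrees are [3, 3, 3, 3, 8, 3, 3, 3, 3], giving D = diag(3, 3, 3, 3, 8, 3, 3, 3, 3) and L = D - A. Since every row of L sums to 0, the all-ones vector is in the kernel and 0 is an eigenvalue. By the matrix-tree theorem the graph has (1/9) * product of the nonzero eigenvalues = 2205 spanning trees.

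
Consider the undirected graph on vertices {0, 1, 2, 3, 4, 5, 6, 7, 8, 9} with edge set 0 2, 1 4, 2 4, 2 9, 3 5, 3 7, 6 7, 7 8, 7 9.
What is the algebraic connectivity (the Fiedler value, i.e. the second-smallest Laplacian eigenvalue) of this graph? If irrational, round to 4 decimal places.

Reading degrees in the order [0, 1, 2, 3, 4, 5, 6, 7, 8, 9] gives [1, 1, 3, 2, 2, 1, 1, 4, 1, 2]; set D = diag(1, 1, 3, 2, 2, 1, 1, 4, 1, 2) and form L = D - A. The sorted Laplacian eigenvalues are [0, 0.1626, 0.5188, 0.6270, 1, 1.5072, 2.3111, 2.5027, 4.1701, 5.2005]; the algebraic connectivity is the second entry, 0.1626. The eigenvalues sum to 18, which equals trace(L) = 2|E|.

0.1626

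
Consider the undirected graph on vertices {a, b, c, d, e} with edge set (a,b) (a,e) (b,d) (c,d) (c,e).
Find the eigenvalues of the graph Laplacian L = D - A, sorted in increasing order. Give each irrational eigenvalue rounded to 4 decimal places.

Reading degrees in the order [a, b, c, d, e] gives [2, 2, 2, 2, 2]; set D = diag(2, 2, 2, 2, 2) and form L = D - A. L is symmetric positive semidefinite, so every eigenvalue is real and nonnegative. The single zero eigenvalue shows the graph is connected.

[0, 1.3820, 1.3820, 3.6180, 3.6180]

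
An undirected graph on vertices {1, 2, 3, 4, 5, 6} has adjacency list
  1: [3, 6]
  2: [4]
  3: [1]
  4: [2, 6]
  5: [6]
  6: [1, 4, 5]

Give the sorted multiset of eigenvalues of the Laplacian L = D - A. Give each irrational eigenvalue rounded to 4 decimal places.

Reading degrees in the order [1, 2, 3, 4, 5, 6] gives [2, 1, 1, 2, 1, 3]; set D = diag(2, 1, 1, 2, 1, 3) and form L = D - A. The multiplicity of 0 as a Laplacian eigenvalue equals the number of connected components. The largest eigenvalue, 4.3028, is at most the vertex count 6. There is one zero in the spectrum, matching the 1 component.

[0, 0.3820, 0.6972, 2, 2.6180, 4.3028]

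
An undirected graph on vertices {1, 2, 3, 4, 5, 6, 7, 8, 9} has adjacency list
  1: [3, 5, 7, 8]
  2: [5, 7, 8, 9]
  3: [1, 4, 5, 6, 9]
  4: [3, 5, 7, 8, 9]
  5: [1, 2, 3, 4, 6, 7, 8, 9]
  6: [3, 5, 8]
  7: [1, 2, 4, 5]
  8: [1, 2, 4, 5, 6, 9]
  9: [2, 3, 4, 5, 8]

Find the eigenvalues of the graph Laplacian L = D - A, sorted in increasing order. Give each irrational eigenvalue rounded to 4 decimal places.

[0, 2.6711, 3.5627, 4, 4.6131, 5.6754, 6.5758, 7.9019, 9]

Each diagonal entry of L is the vertex degree and each off-diagonal entry is -1 where an edge is present, 0 otherwise; in the order [1, 2, 3, 4, 5, 6, 7, 8, 9] the diagonal is [4, 4, 5, 5, 8, 3, 4, 6, 5]. L is symmetric positive semidefinite, so every eigenvalue is real and nonnegative. The largest eigenvalue, 9, is at most the vertex count 9. By the matrix-tree theorem the graph has (1/9) * product of the nonzero eigenvalues = 51784 spanning trees.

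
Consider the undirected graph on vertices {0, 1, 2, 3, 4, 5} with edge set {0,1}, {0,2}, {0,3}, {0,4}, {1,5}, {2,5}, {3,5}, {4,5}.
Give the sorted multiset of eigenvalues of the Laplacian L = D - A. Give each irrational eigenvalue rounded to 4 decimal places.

With the vertex order [0, 1, 2, 3, 4, 5], the degrees are [4, 2, 2, 2, 2, 4], giving D = diag(4, 2, 2, 2, 2, 4) and L = D - A. Diagonalising L (or applying a numerical eigensolver to the 6x6 matrix) gives the spectrum above. By the matrix-tree theorem the graph has (1/6) * product of the nonzero eigenvalues = 32 spanning trees. The largest eigenvalue, 6, is at most the vertex count 6.

[0, 2, 2, 2, 4, 6]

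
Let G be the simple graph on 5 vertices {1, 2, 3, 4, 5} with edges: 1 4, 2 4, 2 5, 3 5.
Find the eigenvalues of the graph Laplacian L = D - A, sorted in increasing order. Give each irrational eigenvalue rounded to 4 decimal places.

[0, 0.3820, 1.3820, 2.6180, 3.6180]

Reading degrees in the order [1, 2, 3, 4, 5] gives [1, 2, 1, 2, 2]; set D = diag(1, 2, 1, 2, 2) and form L = D - A. Since every row of L sums to 0, the all-ones vector is in the kernel and 0 is an eigenvalue. There is one zero in the spectrum, matching the 1 component.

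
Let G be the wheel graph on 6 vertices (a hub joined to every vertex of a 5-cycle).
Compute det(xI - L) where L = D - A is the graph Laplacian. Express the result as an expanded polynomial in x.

x^6 - 20x^5 + 155x^4 - 580x^3 + 1045x^2 - 726x

The graph has 6 vertices and degree multiset [5, 3, 3, 3, 3, 3]; D is the diagonal matrix of degrees and L = D - A. Computing det(xI - L) by cofactor expansion (or equivalently via sum-over-permutations) gives x^6 - 20x^5 + 155x^4 - 580x^3 + 1045x^2 - 726x. The coefficient of x^5 equals -trace(L) = -20, matching the sum of degrees. By the matrix-tree theorem the graph has (1/6) * product of the nonzero eigenvalues = 121 spanning trees.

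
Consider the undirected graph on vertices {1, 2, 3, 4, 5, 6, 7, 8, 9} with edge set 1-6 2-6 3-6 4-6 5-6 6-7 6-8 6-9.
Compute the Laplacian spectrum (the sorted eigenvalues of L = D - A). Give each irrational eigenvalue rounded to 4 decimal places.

Each diagonal entry of L is the vertex degree and each off-diagonal entry is -1 where an edge is present, 0 otherwise; in the order [1, 2, 3, 4, 5, 6, 7, 8, 9] the diagonal is [1, 1, 1, 1, 1, 8, 1, 1, 1]. Since every row of L sums to 0, the all-ones vector is in the kernel and 0 is an eigenvalue. The single zero eigenvalue shows the graph is connected.

[0, 1, 1, 1, 1, 1, 1, 1, 9]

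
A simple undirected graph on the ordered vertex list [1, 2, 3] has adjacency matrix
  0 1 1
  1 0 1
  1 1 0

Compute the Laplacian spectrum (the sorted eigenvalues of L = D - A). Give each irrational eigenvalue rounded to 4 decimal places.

Reading degrees in the order [1, 2, 3] gives [2, 2, 2]; set D = diag(2, 2, 2) and form L = D - A. The multiplicity of 0 as a Laplacian eigenvalue equals the number of connected components. The eigenvalues sum to 6, which equals trace(L) = 2|E|.

[0, 3, 3]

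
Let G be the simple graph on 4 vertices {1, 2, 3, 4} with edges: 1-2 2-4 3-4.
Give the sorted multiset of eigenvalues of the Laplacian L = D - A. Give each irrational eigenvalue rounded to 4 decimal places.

[0, 0.5858, 2, 3.4142]

With the vertex order [1, 2, 3, 4], the degrees are [1, 2, 1, 2], giving D = diag(1, 2, 1, 2) and L = D - A. L is symmetric positive semidefinite, so every eigenvalue is real and nonnegative. The eigenvalues sum to 6, which equals trace(L) = 2|E|.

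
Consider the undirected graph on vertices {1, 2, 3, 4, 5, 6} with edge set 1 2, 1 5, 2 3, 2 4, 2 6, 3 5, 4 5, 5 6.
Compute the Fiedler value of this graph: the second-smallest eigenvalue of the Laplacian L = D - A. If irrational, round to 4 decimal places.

2

Each diagonal entry of L is the vertex degree and each off-diagonal entry is -1 where an edge is present, 0 otherwise; in the order [1, 2, 3, 4, 5, 6] the diagonal is [2, 4, 2, 2, 4, 2]. Computing the eigenvalues of L and sorting gives [0, 2, 2, 2, 4, 6]. The Fiedler value lambda_2 = 2 is strictly positive, so the graph is connected. The eigenvalues sum to 16, which equals trace(L) = 2|E|.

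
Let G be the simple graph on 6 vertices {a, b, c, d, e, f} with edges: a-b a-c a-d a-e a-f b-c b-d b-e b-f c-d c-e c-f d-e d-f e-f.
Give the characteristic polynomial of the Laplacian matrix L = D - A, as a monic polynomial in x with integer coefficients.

With the vertex order [a, b, c, d, e, f], the degrees are [5, 5, 5, 5, 5, 5], giving D = diag(5, 5, 5, 5, 5, 5) and L = D - A. L has integer entries, so p(x) = det(xI - L) has integer coefficients. Expanding the determinant yields x^6 - 30x^5 + 360x^4 - 2160x^3 + 6480x^2 - 7776x. Since p(0) = det(-L) = 0, x divides p(x). The largest eigenvalue, 6, is at most the vertex count 6.

x^6 - 30x^5 + 360x^4 - 2160x^3 + 6480x^2 - 7776x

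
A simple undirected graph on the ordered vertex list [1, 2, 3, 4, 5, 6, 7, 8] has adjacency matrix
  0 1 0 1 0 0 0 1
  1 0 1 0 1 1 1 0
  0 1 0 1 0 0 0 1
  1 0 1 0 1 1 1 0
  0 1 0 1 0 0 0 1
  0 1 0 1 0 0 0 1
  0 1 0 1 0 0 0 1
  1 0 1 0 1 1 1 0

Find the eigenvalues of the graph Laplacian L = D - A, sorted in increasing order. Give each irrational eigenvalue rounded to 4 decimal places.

With the vertex order [1, 2, 3, 4, 5, 6, 7, 8], the degrees are [3, 5, 3, 5, 3, 3, 3, 5], giving D = diag(3, 5, 3, 5, 3, 3, 3, 5) and L = D - A. Diagonalising L (or applying a numerical eigensolver to the 8x8 matrix) gives the spectrum above. By the matrix-tree theorem the graph has (1/8) * product of the nonzero eigenvalues = 2025 spanning trees.

[0, 3, 3, 3, 3, 5, 5, 8]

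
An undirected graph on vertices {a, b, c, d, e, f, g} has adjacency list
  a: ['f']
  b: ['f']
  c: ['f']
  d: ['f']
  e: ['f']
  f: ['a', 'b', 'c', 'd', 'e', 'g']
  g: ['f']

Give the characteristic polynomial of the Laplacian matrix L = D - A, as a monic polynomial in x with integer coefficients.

x^7 - 12x^6 + 45x^5 - 80x^4 + 75x^3 - 36x^2 + 7x

Each diagonal entry of L is the vertex degree and each off-diagonal entry is -1 where an edge is present, 0 otherwise; in the order [a, b, c, d, e, f, g] the diagonal is [1, 1, 1, 1, 1, 6, 1]. Computing det(xI - L) by cofactor expansion (or equivalently via sum-over-permutations) gives x^7 - 12x^6 + 45x^5 - 80x^4 + 75x^3 - 36x^2 + 7x. The coefficient of x^6 equals -trace(L) = -12, matching the sum of degrees. The largest eigenvalue, 7, is at most the vertex count 7.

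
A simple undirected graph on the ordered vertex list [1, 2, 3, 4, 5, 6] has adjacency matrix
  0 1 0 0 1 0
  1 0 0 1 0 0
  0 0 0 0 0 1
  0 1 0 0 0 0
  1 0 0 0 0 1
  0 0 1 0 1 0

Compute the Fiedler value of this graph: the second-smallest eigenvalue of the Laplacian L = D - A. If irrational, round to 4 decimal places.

With the vertex order [1, 2, 3, 4, 5, 6], the degrees are [2, 2, 1, 1, 2, 2], giving D = diag(2, 2, 1, 1, 2, 2) and L = D - A. The sorted Laplacian eigenvalues are [0, 0.2679, 1, 2, 3, 3.7321]; the algebraic connectivity is the second entry, 0.2679. The eigenvalues sum to 10, which equals trace(L) = 2|E|. The largest eigenvalue, 3.7321, is at most the vertex count 6.

0.2679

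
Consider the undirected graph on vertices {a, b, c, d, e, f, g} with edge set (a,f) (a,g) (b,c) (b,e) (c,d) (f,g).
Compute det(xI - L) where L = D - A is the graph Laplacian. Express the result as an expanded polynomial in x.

x^7 - 12x^6 + 55x^5 - 118x^4 + 114x^3 - 36x^2

Each diagonal entry of L is the vertex degree and each off-diagonal entry is -1 where an edge is present, 0 otherwise; in the order [a, b, c, d, e, f, g] the diagonal is [2, 2, 2, 1, 1, 2, 2]. Computing det(xI - L) by cofactor expansion (or equivalently via sum-over-permutations) gives x^7 - 12x^6 + 55x^5 - 118x^4 + 114x^3 - 36x^2. The coefficient of x^6 equals -trace(L) = -12, matching the sum of degrees. There are 2 zeros in the spectrum, matching the 2 components. The largest eigenvalue, 3.4142, is at most the vertex count 7.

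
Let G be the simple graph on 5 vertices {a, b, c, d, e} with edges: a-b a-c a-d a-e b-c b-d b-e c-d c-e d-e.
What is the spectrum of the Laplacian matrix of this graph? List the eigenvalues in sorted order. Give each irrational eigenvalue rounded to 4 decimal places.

[0, 5, 5, 5, 5]

Each diagonal entry of L is the vertex degree and each off-diagonal entry is -1 where an edge is present, 0 otherwise; in the order [a, b, c, d, e] the diagonal is [4, 4, 4, 4, 4]. Diagonalising L (or applying a numerical eigensolver to the 5x5 matrix) gives the spectrum above. There is one zero in the spectrum, matching the 1 component. By the matrix-tree theorem the graph has (1/5) * product of the nonzero eigenvalues = 125 spanning trees.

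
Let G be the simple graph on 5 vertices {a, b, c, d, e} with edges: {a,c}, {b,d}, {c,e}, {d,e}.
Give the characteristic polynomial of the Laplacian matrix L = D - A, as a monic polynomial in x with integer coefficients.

Reading degrees in the order [a, b, c, d, e] gives [1, 1, 2, 2, 2]; set D = diag(1, 1, 2, 2, 2) and form L = D - A. L has integer entries, so p(x) = det(xI - L) has integer coefficients. Expanding the determinant yields x^5 - 8x^4 + 21x^3 - 20x^2 + 5x. Since p(0) = det(-L) = 0, x divides p(x). There is one zero in the spectrum, matching the 1 component. The largest eigenvalue, 3.6180, is at most the vertex count 5.

x^5 - 8x^4 + 21x^3 - 20x^2 + 5x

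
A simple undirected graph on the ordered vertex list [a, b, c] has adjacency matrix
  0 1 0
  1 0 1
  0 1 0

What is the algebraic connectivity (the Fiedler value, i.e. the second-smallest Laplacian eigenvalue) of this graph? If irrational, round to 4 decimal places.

1

With the vertex order [a, b, c], the degrees are [1, 2, 1], giving D = diag(1, 2, 1) and L = D - A. Computing the eigenvalues of L and sorting gives [0, 1, 3]. The Fiedler value lambda_2 = 1 is strictly positive, so the graph is connected. By the matrix-tree theorem the graph has (1/3) * product of the nonzero eigenvalues = 1 spanning tree.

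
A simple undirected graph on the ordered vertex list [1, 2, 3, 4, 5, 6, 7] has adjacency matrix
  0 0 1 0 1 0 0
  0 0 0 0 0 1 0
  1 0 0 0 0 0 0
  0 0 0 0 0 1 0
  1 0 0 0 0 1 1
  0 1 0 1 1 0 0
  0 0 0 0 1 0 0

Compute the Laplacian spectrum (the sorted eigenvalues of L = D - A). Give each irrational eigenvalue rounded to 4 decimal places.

[0, 0.3217, 0.6802, 1, 2.1397, 3.2297, 4.6287]

With the vertex order [1, 2, 3, 4, 5, 6, 7], the degrees are [2, 1, 1, 1, 3, 3, 1], giving D = diag(2, 1, 1, 1, 3, 3, 1) and L = D - A. Since every row of L sums to 0, the all-ones vector is in the kernel and 0 is an eigenvalue. The single zero eigenvalue shows the graph is connected. There is one zero in the spectrum, matching the 1 component.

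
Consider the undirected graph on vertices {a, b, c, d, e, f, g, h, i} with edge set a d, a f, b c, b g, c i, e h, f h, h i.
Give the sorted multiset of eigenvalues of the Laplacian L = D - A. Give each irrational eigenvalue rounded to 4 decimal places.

With the vertex order [a, b, c, d, e, f, g, h, i], the degrees are [2, 2, 2, 1, 1, 2, 1, 3, 2], giving D = diag(2, 2, 2, 1, 1, 2, 1, 3, 2) and L = D - A. L is symmetric positive semidefinite, so every eigenvalue is real and nonnegative. The single zero eigenvalue shows the graph is connected. By the matrix-tree theorem the graph has (1/9) * product of the nonzero eigenvalues = 1 spanning tree.

[0, 0.1506, 0.4266, 1, 1.4229, 2.1724, 3, 3.4576, 4.3699]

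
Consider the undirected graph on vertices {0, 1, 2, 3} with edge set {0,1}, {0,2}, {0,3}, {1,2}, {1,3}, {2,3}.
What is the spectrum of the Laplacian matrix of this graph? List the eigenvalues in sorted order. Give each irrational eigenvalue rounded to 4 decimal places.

[0, 4, 4, 4]

Each diagonal entry of L is the vertex degree and each off-diagonal entry is -1 where an edge is present, 0 otherwise; in the order [0, 1, 2, 3] the diagonal is [3, 3, 3, 3]. Since every row of L sums to 0, the all-ones vector is in the kernel and 0 is an eigenvalue. The single zero eigenvalue shows the graph is connected. There is one zero in the spectrum, matching the 1 component. By the matrix-tree theorem the graph has (1/4) * product of the nonzero eigenvalues = 16 spanning trees.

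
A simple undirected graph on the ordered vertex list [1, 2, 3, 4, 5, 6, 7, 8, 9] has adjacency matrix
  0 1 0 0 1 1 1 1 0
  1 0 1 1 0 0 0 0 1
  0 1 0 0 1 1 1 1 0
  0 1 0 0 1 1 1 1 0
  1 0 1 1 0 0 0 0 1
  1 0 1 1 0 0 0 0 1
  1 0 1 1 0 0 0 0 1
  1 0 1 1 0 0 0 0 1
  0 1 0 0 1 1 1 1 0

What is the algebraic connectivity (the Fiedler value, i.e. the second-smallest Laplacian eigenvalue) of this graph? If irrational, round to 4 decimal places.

Reading degrees in the order [1, 2, 3, 4, 5, 6, 7, 8, 9] gives [5, 4, 5, 5, 4, 4, 4, 4, 5]; set D = diag(5, 4, 5, 5, 4, 4, 4, 4, 5) and form L = D - A. The smallest Laplacian eigenvalue is always 0. The next one, lambda_2 = 4, measures how hard the graph is to disconnect: larger values mean better connectivity. The largest eigenvalue, 9, is at most the vertex count 9.

4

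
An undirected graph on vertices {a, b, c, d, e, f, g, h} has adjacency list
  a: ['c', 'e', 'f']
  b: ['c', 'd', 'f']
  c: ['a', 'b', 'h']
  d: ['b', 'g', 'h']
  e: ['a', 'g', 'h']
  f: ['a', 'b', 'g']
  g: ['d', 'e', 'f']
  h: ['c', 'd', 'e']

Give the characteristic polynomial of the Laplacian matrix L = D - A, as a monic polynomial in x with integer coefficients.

x^8 - 24x^7 + 240x^6 - 1296x^5 + 4080x^4 - 7488x^3 + 7424x^2 - 3072x

Each diagonal entry of L is the vertex degree and each off-diagonal entry is -1 where an edge is present, 0 otherwise; in the order [a, b, c, d, e, f, g, h] the diagonal is [3, 3, 3, 3, 3, 3, 3, 3]. Computing det(xI - L) by cofactor expansion (or equivalently via sum-over-permutations) gives x^8 - 24x^7 + 240x^6 - 1296x^5 + 4080x^4 - 7488x^3 + 7424x^2 - 3072x. The coefficient of x^7 equals -trace(L) = -24, matching the sum of degrees. The largest eigenvalue, 6, is at most the vertex count 8.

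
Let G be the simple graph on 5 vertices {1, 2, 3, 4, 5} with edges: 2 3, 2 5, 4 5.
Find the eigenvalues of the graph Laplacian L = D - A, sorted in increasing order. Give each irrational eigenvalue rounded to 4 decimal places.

Each diagonal entry of L is the vertex degree and each off-diagonal entry is -1 where an edge is present, 0 otherwise; in the order [1, 2, 3, 4, 5] the diagonal is [0, 2, 1, 1, 2]. L is symmetric positive semidefinite, so every eigenvalue is real and nonnegative. The 2 zero eigenvalues correspond to the 2 connected components. The eigenvalues sum to 6, which equals trace(L) = 2|E|.

[0, 0, 0.5858, 2, 3.4142]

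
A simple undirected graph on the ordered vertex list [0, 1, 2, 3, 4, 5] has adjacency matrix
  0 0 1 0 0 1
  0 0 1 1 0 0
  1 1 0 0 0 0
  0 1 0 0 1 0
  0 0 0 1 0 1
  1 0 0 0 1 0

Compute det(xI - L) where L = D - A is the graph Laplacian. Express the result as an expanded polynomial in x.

x^6 - 12x^5 + 54x^4 - 112x^3 + 105x^2 - 36x

Reading degrees in the order [0, 1, 2, 3, 4, 5] gives [2, 2, 2, 2, 2, 2]; set D = diag(2, 2, 2, 2, 2, 2) and form L = D - A. The eigenvalues of L are [0, 1, 1, 3, 3, 4]; the characteristic polynomial is the product of (x - lambda_i), which multiplies out to x^6 - 12x^5 + 54x^4 - 112x^3 + 105x^2 - 36x. Since p(0) = det(-L) = 0, x divides p(x).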